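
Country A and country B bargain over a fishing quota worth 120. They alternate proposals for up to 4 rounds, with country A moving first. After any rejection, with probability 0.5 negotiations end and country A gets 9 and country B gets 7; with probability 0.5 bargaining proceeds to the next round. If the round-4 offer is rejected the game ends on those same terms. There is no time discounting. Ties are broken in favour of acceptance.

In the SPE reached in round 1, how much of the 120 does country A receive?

74

Round 4 (country B proposes): country A gets 9 if talks fail, so country B offers 9 and keeps 111.
Round 3 (country A proposes): rejecting gives country B an expected 0.5 × 111 + 0.5 × 7 = 59. Country A offers 59 and keeps 120 − 59 = 61.
Round 2 (country B proposes): rejecting gives country A an expected 0.5 × 61 + 0.5 × 9 = 35; country B offers that and keeps 85.
Round 1 (country A proposes): rejecting gives country B an expected 0.5 × 85 + 0.5 × 7 = 46, so country A offers 46, keeping 74.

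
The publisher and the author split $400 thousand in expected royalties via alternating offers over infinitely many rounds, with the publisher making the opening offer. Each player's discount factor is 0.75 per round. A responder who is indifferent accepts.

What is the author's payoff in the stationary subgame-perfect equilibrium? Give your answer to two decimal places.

171.43

In a stationary SPE each proposer offers the other exactly their discounted continuation value.
If the publisher keeps x when proposing and the author keeps y when proposing, then x = 400 − 0.75y and y = 400 − 0.75x.
Solving: x = 400(1 − 0.75) / (1 − 0.75·0.75) = 100 / 0.4375 ≈ 228.5714.
The author gets 400 − 228.5714 ≈ 171.4286.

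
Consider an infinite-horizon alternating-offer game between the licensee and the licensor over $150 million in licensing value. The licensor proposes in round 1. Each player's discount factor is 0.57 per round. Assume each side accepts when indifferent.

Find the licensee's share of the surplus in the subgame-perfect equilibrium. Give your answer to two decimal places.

54.46

When the licensor proposes, the licensee accepts any offer worth at least 0.57 times what the licensee would get by proposing next round; and vice versa.
This gives x = 150 − 0.57y and y = 150 − 0.57x, where x and y are each side's share when it proposes.
Hence (1 − 0.57·0.57)x = 150(1 − 0.57), i.e. 0.6751·x = 64.5.
x ≈ 95.5414; the licensee's share is 150 − x ≈ 54.4586.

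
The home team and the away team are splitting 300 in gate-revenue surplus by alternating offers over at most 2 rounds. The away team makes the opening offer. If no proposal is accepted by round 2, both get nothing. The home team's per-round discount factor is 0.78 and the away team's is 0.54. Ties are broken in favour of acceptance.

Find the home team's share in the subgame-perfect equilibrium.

234

Round 2 (the home team proposes): rejection yields 0 for the away team; the home team offers 0 and keeps 300.
Round 1 (the away team proposes): the home team can get 300 next round, worth 0.78 × 300 = 234 now; the away team offers that and keeps 66.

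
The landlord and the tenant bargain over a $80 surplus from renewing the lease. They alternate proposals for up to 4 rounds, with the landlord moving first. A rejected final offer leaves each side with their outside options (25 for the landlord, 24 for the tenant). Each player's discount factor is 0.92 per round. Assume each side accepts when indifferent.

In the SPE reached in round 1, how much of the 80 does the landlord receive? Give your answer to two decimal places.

31.28

Round 4 (the tenant proposes): the landlord gets 25 if talks fail, so the tenant offers 25 and keeps 55.
Round 3 (the landlord proposes): the tenant can get 55 next round, worth 0.92 × 55 = 50.6 now; the landlord offers that and keeps 29.4.
Round 2 (the tenant proposes): the landlord can get 29.4 next round, worth 0.92 × 29.4 = 27.048 now; the tenant offers that and keeps 52.952.
Round 1 (the landlord proposes): the tenant can get 52.952 next round, worth 0.92 × 52.952 = 48.71584 now; the landlord offers that and keeps 31.28416.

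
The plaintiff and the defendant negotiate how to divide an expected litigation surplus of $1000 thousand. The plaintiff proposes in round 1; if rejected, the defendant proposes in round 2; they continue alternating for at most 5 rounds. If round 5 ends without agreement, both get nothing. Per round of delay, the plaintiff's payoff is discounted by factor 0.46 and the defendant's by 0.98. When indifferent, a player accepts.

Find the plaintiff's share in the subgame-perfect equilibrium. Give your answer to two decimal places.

232.24

Round 5 (the plaintiff proposes): the defendant will accept anything ≥ 0, so the plaintiff offers 0 and keeps 1000.
Round 4 (the defendant proposes): the plaintiff can get 1000 next round, worth 0.46 × 1000 = 460 now; the defendant offers that and keeps 540.
Round 3 (the plaintiff proposes): the defendant can get 540 next round, worth 0.98 × 540 = 529.2 now; the plaintiff offers that and keeps 470.8.
Round 2 (the defendant proposes): the plaintiff can get 470.8 next round, worth 0.46 × 470.8 = 216.568 now; the defendant offers that and keeps 783.432.
Round 1 (the plaintiff proposes): the defendant can get 783.432 next round, worth 0.98 × 783.432 = 767.76336 now; the plaintiff offers that and keeps 232.23664.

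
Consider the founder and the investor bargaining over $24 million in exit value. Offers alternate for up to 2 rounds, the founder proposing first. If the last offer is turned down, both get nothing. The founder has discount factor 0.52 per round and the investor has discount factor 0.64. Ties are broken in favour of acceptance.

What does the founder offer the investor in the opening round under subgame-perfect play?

15.36

Work backward from the last round.
Round 2 (the investor proposes): rejection yields 0 for the founder; the investor offers 0 and keeps 24.
Round 1 (the founder proposes): the investor can get 24 next round, worth 0.64 × 24 = 15.36 now; the founder offers that and keeps 8.64.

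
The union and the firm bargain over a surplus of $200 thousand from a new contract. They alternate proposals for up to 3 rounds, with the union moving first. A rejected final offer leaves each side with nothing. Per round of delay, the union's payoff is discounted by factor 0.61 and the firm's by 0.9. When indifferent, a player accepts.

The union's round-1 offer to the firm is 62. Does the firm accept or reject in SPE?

Work out the firm's continuation value if the offer is rejected.
Round 3 (the union proposes): rejection yields 0 for the firm; the union offers 0 and keeps 200.
Round 2 (the firm proposes): the union can get 200 next round, worth 0.61 × 200 = 122 now. The firm offers 122 and keeps 200 − 122 = 78.
So by rejecting in round 1, the firm gets 78 next round, worth 0.9 × 78 = 70.2 now.
Offer 62 < 70.2, so the firm rejects.

Reject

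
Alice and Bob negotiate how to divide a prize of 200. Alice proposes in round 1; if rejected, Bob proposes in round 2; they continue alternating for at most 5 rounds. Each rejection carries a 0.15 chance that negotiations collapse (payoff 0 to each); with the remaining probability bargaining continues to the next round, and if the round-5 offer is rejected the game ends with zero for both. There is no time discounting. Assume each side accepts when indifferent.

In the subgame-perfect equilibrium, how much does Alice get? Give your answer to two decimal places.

156.08

Round 5 (Alice proposes): Bob will accept anything ≥ 0, so Alice offers 0 and keeps 200.
Round 4 (Bob proposes): rejecting gives Alice an expected 0.85 × 200 = 170; Bob offers that and keeps 30.
Round 3 (Alice proposes): rejecting gives Bob an expected 0.85 × 30 = 25.5. Alice offers 25.5 and keeps 200 − 25.5 = 174.5.
Round 2 (Bob proposes): rejecting gives Alice an expected 0.85 × 174.5 = 148.325, so Bob offers 148.325, keeping 51.675.
Round 1 (Alice proposes): rejecting gives Bob an expected 0.85 × 51.675 = 43.92375; Alice offers that and keeps 156.07625.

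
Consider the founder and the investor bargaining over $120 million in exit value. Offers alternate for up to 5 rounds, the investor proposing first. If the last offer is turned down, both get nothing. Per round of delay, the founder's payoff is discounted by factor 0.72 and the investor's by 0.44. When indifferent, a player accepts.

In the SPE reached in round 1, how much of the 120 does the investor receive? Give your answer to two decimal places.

56.29

By backward induction:
Round 5 (the investor proposes): the founder will accept anything ≥ 0, so the investor offers 0 and keeps 120.
Round 4 (the founder proposes): the investor can get 120 next round, worth 0.44 × 120 = 52.8 now. The founder offers 52.8 and keeps 120 − 52.8 = 67.2.
Round 3 (the investor proposes): the founder can get 67.2 next round, worth 0.72 × 67.2 = 48.384 now, so the investor offers 48.384, keeping 71.616.
Round 2 (the founder proposes): the investor can get 71.616 next round, worth 0.44 × 71.616 = 31.51104 now. The founder offers 31.51104 and keeps 120 − 31.51104 = 88.48896.
Round 1 (the investor proposes): the founder can get 88.48896 next round, worth 0.72 × 88.48896 = 63.7120512 now, so the investor offers 63.7120512, keeping 56.2879488.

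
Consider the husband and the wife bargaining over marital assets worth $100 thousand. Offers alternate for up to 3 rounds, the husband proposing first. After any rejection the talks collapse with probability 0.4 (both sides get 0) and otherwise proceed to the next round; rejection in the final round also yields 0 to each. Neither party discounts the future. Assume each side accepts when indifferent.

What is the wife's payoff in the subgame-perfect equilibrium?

24

Round 3 (the husband proposes): rejection yields 0 for the wife; the husband offers 0 and keeps 100.
Round 2 (the wife proposes): rejecting gives the husband an expected 0.6 × 100 = 60. The wife offers 60 and keeps 100 − 60 = 40.
Round 1 (the husband proposes): rejecting gives the wife an expected 0.6 × 40 = 24; the husband offers that and keeps 76.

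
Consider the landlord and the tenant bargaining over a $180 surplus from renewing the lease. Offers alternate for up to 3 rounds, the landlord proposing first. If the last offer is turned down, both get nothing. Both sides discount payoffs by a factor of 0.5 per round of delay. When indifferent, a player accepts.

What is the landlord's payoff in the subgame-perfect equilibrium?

135

Round 3 (the landlord proposes): the tenant will accept anything ≥ 0, so the landlord offers 0 and keeps 180.
Round 2 (the tenant proposes): the landlord can get 180 next round, worth 0.5 × 180 = 90 now. The tenant offers 90 and keeps 180 − 90 = 90.
Round 1 (the landlord proposes): the tenant can get 90 next round, worth 0.5 × 90 = 45 now, so the landlord offers 45, keeping 135.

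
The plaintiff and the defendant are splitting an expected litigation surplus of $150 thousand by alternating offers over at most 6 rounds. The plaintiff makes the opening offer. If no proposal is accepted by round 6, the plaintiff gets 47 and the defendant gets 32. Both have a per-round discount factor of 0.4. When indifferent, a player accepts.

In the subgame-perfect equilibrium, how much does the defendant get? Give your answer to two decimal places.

42.81

Round 6 (the defendant proposes): the plaintiff gets 47 if talks fail, so the defendant offers 47 and keeps 103.
Round 5 (the plaintiff proposes): the defendant can get 103 next round, worth 0.4 × 103 = 41.2 now; the plaintiff offers that and keeps 108.8.
Round 4 (the defendant proposes): the plaintiff can get 108.8 next round, worth 0.4 × 108.8 = 43.52 now; the defendant offers that and keeps 106.48.
Round 3 (the plaintiff proposes): the defendant can get 106.48 next round, worth 0.4 × 106.48 = 42.592 now, so the plaintiff offers 42.592, keeping 107.408.
Round 2 (the defendant proposes): the plaintiff can get 107.408 next round, worth 0.4 × 107.408 = 42.9632 now, so the defendant offers 42.9632, keeping 107.0368.
Round 1 (the plaintiff proposes): the defendant can get 107.0368 next round, worth 0.4 × 107.0368 = 42.81472 now, so the plaintiff offers 42.81472, keeping 107.18528.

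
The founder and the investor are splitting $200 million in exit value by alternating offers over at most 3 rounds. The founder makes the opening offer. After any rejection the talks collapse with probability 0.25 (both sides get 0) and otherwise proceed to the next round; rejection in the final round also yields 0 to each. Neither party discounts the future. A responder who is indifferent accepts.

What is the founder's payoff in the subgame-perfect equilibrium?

162.5

Round 3 (the founder proposes): the investor will accept anything ≥ 0, so the founder offers 0 and keeps 200.
Round 2 (the investor proposes): rejecting gives the founder an expected 0.75 × 200 = 150, so the investor offers 150, keeping 50.
Round 1 (the founder proposes): rejecting gives the investor an expected 0.75 × 50 = 37.5. The founder offers 37.5 and keeps 200 − 37.5 = 162.5.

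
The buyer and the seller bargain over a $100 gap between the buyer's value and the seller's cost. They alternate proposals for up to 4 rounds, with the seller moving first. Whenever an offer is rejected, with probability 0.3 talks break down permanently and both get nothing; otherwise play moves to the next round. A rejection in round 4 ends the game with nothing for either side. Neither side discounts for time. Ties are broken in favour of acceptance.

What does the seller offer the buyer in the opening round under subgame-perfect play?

Round 4 (the buyer proposes): rejection yields 0 for the seller; the buyer offers 0 and keeps 100.
Round 3 (the seller proposes): rejecting gives the buyer an expected 0.7 × 100 = 70; the seller offers that and keeps 30.
Round 2 (the buyer proposes): rejecting gives the seller an expected 0.7 × 30 = 21; the buyer offers that and keeps 79.
Round 1 (the seller proposes): rejecting gives the buyer an expected 0.7 × 79 = 55.3; the seller offers that and keeps 44.7.

55.3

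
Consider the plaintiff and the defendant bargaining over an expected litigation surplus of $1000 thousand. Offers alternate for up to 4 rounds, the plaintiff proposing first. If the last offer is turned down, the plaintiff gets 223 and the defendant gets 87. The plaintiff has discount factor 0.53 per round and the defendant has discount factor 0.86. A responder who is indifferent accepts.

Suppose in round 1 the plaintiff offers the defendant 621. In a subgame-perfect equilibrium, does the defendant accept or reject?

Round 4 (the defendant proposes): the plaintiff gets 223 if talks fail, so the defendant offers 223 and keeps 777.
Round 3 (the plaintiff proposes): the defendant can get 777 next round, worth 0.86 × 777 = 668.22 now, so the plaintiff offers 668.22, keeping 331.78.
Round 2 (the defendant proposes): the plaintiff can get 331.78 next round, worth 0.53 × 331.78 = 175.8434 now, so the defendant offers 175.8434, keeping 824.1566.
So by rejecting in round 1, the defendant gets 824.1566 next round, worth 0.86 × 824.1566 = 708.774676 now.
Offer 621 < 708.774676, so the defendant rejects.

Reject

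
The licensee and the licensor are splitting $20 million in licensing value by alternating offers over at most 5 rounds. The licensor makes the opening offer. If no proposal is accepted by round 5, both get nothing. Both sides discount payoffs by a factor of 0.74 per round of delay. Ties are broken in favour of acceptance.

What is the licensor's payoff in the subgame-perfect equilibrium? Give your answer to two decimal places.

14.04

By backward induction:
Round 5 (the licensor proposes): the licensee will accept anything ≥ 0, so the licensor offers 0 and keeps 20.
Round 4 (the licensee proposes): the licensor can get 20 next round, worth 0.74 × 20 = 14.8 now, so the licensee offers 14.8, keeping 5.2.
Round 3 (the licensor proposes): the licensee can get 5.2 next round, worth 0.74 × 5.2 = 3.848 now; the licensor offers that and keeps 16.152.
Round 2 (the licensee proposes): the licensor can get 16.152 next round, worth 0.74 × 16.152 = 11.95248 now, so the licensee offers 11.95248, keeping 8.04752.
Round 1 (the licensor proposes): the licensee can get 8.04752 next round, worth 0.74 × 8.04752 = 5.9551648 now; the licensor offers that and keeps 14.0448352.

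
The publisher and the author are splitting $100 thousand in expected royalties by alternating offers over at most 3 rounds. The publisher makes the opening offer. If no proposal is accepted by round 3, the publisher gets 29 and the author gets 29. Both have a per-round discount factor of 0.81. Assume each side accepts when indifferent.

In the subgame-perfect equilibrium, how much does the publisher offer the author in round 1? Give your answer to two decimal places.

34.42

Round 3 (the publisher proposes): the author gets 29 if talks fail, so the publisher offers 29 and keeps 71.
Round 2 (the author proposes): the publisher can get 71 next round, worth 0.81 × 71 = 57.51 now; the author offers that and keeps 42.49.
Round 1 (the publisher proposes): the author can get 42.49 next round, worth 0.81 × 42.49 = 34.4169 now. The publisher offers 34.4169 and keeps 100 − 34.4169 = 65.5831.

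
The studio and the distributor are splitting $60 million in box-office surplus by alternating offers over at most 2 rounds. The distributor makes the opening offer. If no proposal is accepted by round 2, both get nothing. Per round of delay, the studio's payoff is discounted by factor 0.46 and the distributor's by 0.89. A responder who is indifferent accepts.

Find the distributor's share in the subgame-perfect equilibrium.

32.4

By backward induction:
Round 2 (the studio proposes): rejection yields 0 for the distributor; the studio offers 0 and keeps 60.
Round 1 (the distributor proposes): the studio can get 60 next round, worth 0.46 × 60 = 27.6 now, so the distributor offers 27.6, keeping 32.4.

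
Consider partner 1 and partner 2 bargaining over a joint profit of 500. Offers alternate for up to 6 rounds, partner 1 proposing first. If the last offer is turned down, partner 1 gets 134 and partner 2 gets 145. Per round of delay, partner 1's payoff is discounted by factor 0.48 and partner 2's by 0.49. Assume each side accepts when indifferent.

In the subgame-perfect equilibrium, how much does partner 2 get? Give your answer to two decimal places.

167.29

Work backward from the last round.
Round 6 (partner 2 proposes): partner 1 gets 134 if talks fail, so partner 2 offers 134 and keeps 366.
Round 5 (partner 1 proposes): partner 2 can get 366 next round, worth 0.49 × 366 = 179.34 now, so partner 1 offers 179.34, keeping 320.66.
Round 4 (partner 2 proposes): partner 1 can get 320.66 next round, worth 0.48 × 320.66 = 153.9168 now, so partner 2 offers 153.9168, keeping 346.0832.
Round 3 (partner 1 proposes): partner 2 can get 346.0832 next round, worth 0.49 × 346.0832 = 169.580768 now; partner 1 offers that and keeps 330.419232.
Round 2 (partner 2 proposes): partner 1 can get 330.419232 next round, worth 0.48 × 330.419232 = 158.60123136 now. Partner 2 offers 158.60123136 and keeps 500 − 158.60123136 = 341.39876864.
Round 1 (partner 1 proposes): partner 2 can get 341.39876864 next round, worth 0.49 × 341.39876864 = 167.2853966336 now. Partner 1 offers 167.2853966336 and keeps 500 − 167.2853966336 = 332.7146033664.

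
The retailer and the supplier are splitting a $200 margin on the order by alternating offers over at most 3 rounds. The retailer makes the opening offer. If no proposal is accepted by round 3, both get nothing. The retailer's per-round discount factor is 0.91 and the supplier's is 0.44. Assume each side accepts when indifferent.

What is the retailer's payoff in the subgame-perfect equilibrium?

192.08

Round 3 (the retailer proposes): the supplier will accept anything ≥ 0, so the retailer offers 0 and keeps 200.
Round 2 (the supplier proposes): the retailer can get 200 next round, worth 0.91 × 200 = 182 now. The supplier offers 182 and keeps 200 − 182 = 18.
Round 1 (the retailer proposes): the supplier can get 18 next round, worth 0.44 × 18 = 7.92 now, so the retailer offers 7.92, keeping 192.08.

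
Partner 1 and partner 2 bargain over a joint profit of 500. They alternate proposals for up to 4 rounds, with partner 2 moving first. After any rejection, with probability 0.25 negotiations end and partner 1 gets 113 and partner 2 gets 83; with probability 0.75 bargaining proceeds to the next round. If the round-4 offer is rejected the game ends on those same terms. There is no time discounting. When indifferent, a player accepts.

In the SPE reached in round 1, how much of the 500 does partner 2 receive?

By backward induction:
Round 4 (partner 1 proposes): partner 2 gets 83 if talks fail, so partner 1 offers 83 and keeps 417.
Round 3 (partner 2 proposes): rejecting gives partner 1 an expected 0.75 × 417 + 0.25 × 113 = 341. Partner 2 offers 341 and keeps 500 − 341 = 159.
Round 2 (partner 1 proposes): rejecting gives partner 2 an expected 0.75 × 159 + 0.25 × 83 = 140; partner 1 offers that and keeps 360.
Round 1 (partner 2 proposes): rejecting gives partner 1 an expected 0.75 × 360 + 0.25 × 113 = 298.25; partner 2 offers that and keeps 201.75.

201.75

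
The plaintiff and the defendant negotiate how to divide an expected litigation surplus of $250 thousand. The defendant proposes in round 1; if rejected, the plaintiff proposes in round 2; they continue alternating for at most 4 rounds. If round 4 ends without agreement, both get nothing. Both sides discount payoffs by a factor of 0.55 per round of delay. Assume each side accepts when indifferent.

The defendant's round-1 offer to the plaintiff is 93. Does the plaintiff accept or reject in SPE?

Reject

Work out the plaintiff's continuation value if the offer is rejected.
Round 4 (the plaintiff proposes): the defendant will accept anything ≥ 0, so the plaintiff offers 0 and keeps 250.
Round 3 (the defendant proposes): the plaintiff can get 250 next round, worth 0.55 × 250 = 137.5 now. The defendant offers 137.5 and keeps 250 − 137.5 = 112.5.
Round 2 (the plaintiff proposes): the defendant can get 112.5 next round, worth 0.55 × 112.5 = 61.875 now. The plaintiff offers 61.875 and keeps 250 − 61.875 = 188.125.
So by rejecting in round 1, the plaintiff gets 188.125 next round, worth 0.55 × 188.125 = 103.46875 now.
Offer 93 < 103.46875, so the plaintiff rejects.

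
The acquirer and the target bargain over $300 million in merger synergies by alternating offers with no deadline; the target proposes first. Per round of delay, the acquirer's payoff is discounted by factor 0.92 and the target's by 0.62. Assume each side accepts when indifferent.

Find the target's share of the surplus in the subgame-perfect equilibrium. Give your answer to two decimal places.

55.87

Let x be the target's share when the target proposes and y be the acquirer's share when the acquirer proposes.
The acquirer accepts iff offered ≥ 0.92·y, so x = 300 − 0.92y. Symmetrically y = 300 − 0.62x.
Substituting: x = 300 − 0.92(300 − 0.62x), giving x(1 − 0.62·0.92) = 300(1 − 0.92).
So x = 300 × 0.08 / 0.4296 ≈ 55.8659, and the acquirer receives 300 − x ≈ 244.1341.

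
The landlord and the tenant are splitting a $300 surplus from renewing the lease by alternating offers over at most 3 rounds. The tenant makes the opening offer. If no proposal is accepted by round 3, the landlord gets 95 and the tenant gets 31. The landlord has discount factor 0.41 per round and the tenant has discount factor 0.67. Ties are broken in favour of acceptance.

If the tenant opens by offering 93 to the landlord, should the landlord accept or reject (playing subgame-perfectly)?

Accept

Work out the landlord's continuation value if the offer is rejected.
Round 3 (the tenant proposes): the landlord gets 95 if talks fail, so the tenant offers 95 and keeps 205.
Round 2 (the landlord proposes): the tenant can get 205 next round, worth 0.67 × 205 = 137.35 now. The landlord offers 137.35 and keeps 300 − 137.35 = 162.65.
So by rejecting in round 1, the landlord gets 162.65 next round, worth 0.41 × 162.65 = 66.6865 now.
Offer 93 ≥ 66.6865, so the landlord accepts.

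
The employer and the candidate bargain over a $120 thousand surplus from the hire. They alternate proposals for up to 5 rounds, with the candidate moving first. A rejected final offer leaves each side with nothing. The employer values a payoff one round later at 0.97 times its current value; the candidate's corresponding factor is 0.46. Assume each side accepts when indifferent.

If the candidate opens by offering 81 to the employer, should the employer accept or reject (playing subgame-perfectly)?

Round 5 (the candidate proposes): the employer will accept anything ≥ 0, so the candidate offers 0 and keeps 120.
Round 4 (the employer proposes): the candidate can get 120 next round, worth 0.46 × 120 = 55.2 now, so the employer offers 55.2, keeping 64.8.
Round 3 (the candidate proposes): the employer can get 64.8 next round, worth 0.97 × 64.8 = 62.856 now. The candidate offers 62.856 and keeps 120 − 62.856 = 57.144.
Round 2 (the employer proposes): the candidate can get 57.144 next round, worth 0.46 × 57.144 = 26.28624 now. The employer offers 26.28624 and keeps 120 − 26.28624 = 93.71376.
So by rejecting in round 1, the employer gets 93.71376 next round, worth 0.97 × 93.71376 = 90.9023472 now.
Offer 81 < 90.9023472, so the employer rejects.

Reject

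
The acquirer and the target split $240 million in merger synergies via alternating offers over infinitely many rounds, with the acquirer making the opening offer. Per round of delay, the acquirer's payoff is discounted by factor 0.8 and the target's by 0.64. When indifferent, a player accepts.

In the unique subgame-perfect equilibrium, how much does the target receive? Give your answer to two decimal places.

62.95

Let x be the acquirer's share when the acquirer proposes and y be the target's share when the target proposes.
The target accepts iff offered ≥ 0.64·y, so x = 240 − 0.64y. Symmetrically y = 240 − 0.8x.
Substituting: x = 240 − 0.64(240 − 0.8x), giving x(1 − 0.8·0.64) = 240(1 − 0.64).
So x = 240 × 0.36 / 0.488 ≈ 177.0492, and the target receives 240 − x ≈ 62.9508.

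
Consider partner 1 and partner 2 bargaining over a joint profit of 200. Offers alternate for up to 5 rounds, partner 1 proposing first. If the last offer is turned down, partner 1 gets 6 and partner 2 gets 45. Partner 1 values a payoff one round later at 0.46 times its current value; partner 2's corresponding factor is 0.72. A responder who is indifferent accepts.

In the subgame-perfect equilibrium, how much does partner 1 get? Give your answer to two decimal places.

91.55

Round 5 (partner 1 proposes): partner 2 gets 45 if talks fail, so partner 1 offers 45 and keeps 155.
Round 4 (partner 2 proposes): partner 1 can get 155 next round, worth 0.46 × 155 = 71.3 now; partner 2 offers that and keeps 128.7.
Round 3 (partner 1 proposes): partner 2 can get 128.7 next round, worth 0.72 × 128.7 = 92.664 now; partner 1 offers that and keeps 107.336.
Round 2 (partner 2 proposes): partner 1 can get 107.336 next round, worth 0.46 × 107.336 = 49.37456 now, so partner 2 offers 49.37456, keeping 150.62544.
Round 1 (partner 1 proposes): partner 2 can get 150.62544 next round, worth 0.72 × 150.62544 = 108.4503168 now; partner 1 offers that and keeps 91.5496832.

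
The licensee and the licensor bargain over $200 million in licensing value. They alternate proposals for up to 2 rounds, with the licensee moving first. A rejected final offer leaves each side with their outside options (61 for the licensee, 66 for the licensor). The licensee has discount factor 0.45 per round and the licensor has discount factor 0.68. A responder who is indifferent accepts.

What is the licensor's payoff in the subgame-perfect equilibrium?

94.52

Round 2 (the licensor proposes): the licensee gets 61 if talks fail, so the licensor offers 61 and keeps 139.
Round 1 (the licensee proposes): the licensor can get 139 next round, worth 0.68 × 139 = 94.52 now, so the licensee offers 94.52, keeping 105.48.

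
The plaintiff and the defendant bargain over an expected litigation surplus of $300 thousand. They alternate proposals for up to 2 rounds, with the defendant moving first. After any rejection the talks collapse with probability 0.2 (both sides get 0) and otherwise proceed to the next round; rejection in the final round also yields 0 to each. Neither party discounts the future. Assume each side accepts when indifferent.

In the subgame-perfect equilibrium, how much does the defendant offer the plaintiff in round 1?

240

By backward induction:
Round 2 (the plaintiff proposes): rejection yields 0 for the defendant; the plaintiff offers 0 and keeps 300.
Round 1 (the defendant proposes): rejecting gives the plaintiff an expected 0.8 × 300 = 240, so the defendant offers 240, keeping 60.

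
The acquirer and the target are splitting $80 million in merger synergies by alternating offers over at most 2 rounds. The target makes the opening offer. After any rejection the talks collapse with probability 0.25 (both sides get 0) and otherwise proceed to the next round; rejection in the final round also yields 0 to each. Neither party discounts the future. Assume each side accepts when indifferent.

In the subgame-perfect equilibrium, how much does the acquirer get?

Round 2 (the acquirer proposes): the target will accept anything ≥ 0, so the acquirer offers 0 and keeps 80.
Round 1 (the target proposes): rejecting gives the acquirer an expected 0.75 × 80 = 60. The target offers 60 and keeps 80 − 60 = 20.

60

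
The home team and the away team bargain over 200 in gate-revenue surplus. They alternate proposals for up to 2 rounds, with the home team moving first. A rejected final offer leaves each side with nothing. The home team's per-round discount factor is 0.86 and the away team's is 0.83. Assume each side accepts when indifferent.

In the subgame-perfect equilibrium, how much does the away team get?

By backward induction:
Round 2 (the away team proposes): rejection yields 0 for the home team; the away team offers 0 and keeps 200.
Round 1 (the home team proposes): the away team can get 200 next round, worth 0.83 × 200 = 166 now, so the home team offers 166, keeping 34.

166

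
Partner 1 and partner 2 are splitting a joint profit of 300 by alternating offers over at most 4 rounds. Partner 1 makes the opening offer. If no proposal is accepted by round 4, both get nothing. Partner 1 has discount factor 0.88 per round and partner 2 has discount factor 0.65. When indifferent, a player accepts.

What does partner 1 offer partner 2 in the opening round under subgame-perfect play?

Round 4 (partner 2 proposes): partner 1 will accept anything ≥ 0, so partner 2 offers 0 and keeps 300.
Round 3 (partner 1 proposes): partner 2 can get 300 next round, worth 0.65 × 300 = 195 now; partner 1 offers that and keeps 105.
Round 2 (partner 2 proposes): partner 1 can get 105 next round, worth 0.88 × 105 = 92.4 now; partner 2 offers that and keeps 207.6.
Round 1 (partner 1 proposes): partner 2 can get 207.6 next round, worth 0.65 × 207.6 = 134.94 now. Partner 1 offers 134.94 and keeps 300 − 134.94 = 165.06.

134.94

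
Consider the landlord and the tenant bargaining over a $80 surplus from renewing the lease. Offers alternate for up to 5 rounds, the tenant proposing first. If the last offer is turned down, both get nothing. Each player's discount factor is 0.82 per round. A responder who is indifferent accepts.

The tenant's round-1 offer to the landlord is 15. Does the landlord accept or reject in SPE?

Round 5 (the tenant proposes): the landlord will accept anything ≥ 0, so the tenant offers 0 and keeps 80.
Round 4 (the landlord proposes): the tenant can get 80 next round, worth 0.82 × 80 = 65.6 now; the landlord offers that and keeps 14.4.
Round 3 (the tenant proposes): the landlord can get 14.4 next round, worth 0.82 × 14.4 = 11.808 now, so the tenant offers 11.808, keeping 68.192.
Round 2 (the landlord proposes): the tenant can get 68.192 next round, worth 0.82 × 68.192 = 55.91744 now; the landlord offers that and keeps 24.08256.
So by rejecting in round 1, the landlord gets 24.08256 next round, worth 0.82 × 24.08256 = 19.7476992 now.
Offer 15 < 19.7476992, so the landlord rejects.

Reject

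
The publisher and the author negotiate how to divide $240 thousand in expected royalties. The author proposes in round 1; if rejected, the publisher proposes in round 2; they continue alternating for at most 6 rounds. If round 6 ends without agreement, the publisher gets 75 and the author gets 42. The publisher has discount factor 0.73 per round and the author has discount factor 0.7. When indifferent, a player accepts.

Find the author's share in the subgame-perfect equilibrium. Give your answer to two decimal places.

Round 6 (the publisher proposes): the author gets 42 if talks fail, so the publisher offers 42 and keeps 198.
Round 5 (the author proposes): the publisher can get 198 next round, worth 0.73 × 198 = 144.54 now. The author offers 144.54 and keeps 240 − 144.54 = 95.46.
Round 4 (the publisher proposes): the author can get 95.46 next round, worth 0.7 × 95.46 = 66.822 now, so the publisher offers 66.822, keeping 173.178.
Round 3 (the author proposes): the publisher can get 173.178 next round, worth 0.73 × 173.178 = 126.41994 now; the author offers that and keeps 113.58006.
Round 2 (the publisher proposes): the author can get 113.58006 next round, worth 0.7 × 113.58006 = 79.506042 now, so the publisher offers 79.506042, keeping 160.493958.
Round 1 (the author proposes): the publisher can get 160.493958 next round, worth 0.73 × 160.493958 = 117.16058934 now. The author offers 117.16058934 and keeps 240 − 117.16058934 = 122.83941066.

122.84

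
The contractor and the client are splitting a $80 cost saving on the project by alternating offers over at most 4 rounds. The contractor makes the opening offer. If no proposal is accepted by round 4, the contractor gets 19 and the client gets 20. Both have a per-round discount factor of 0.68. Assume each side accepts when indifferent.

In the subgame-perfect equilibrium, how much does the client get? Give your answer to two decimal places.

Round 4 (the client proposes): the contractor gets 19 if talks fail, so the client offers 19 and keeps 61.
Round 3 (the contractor proposes): the client can get 61 next round, worth 0.68 × 61 = 41.48 now; the contractor offers that and keeps 38.52.
Round 2 (the client proposes): the contractor can get 38.52 next round, worth 0.68 × 38.52 = 26.1936 now, so the client offers 26.1936, keeping 53.8064.
Round 1 (the contractor proposes): the client can get 53.8064 next round, worth 0.68 × 53.8064 = 36.588352 now; the contractor offers that and keeps 43.411648.

36.59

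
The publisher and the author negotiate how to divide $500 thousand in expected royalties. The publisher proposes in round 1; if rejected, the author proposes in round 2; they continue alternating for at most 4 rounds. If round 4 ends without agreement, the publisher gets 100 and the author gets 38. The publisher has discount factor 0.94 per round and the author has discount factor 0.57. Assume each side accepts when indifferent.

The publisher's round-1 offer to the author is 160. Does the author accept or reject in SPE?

Round 4 (the author proposes): the publisher gets 100 if talks fail, so the author offers 100 and keeps 400.
Round 3 (the publisher proposes): the author can get 400 next round, worth 0.57 × 400 = 228 now. The publisher offers 228 and keeps 500 − 228 = 272.
Round 2 (the author proposes): the publisher can get 272 next round, worth 0.94 × 272 = 255.68 now; the author offers that and keeps 244.32.
So by rejecting in round 1, the author gets 244.32 next round, worth 0.57 × 244.32 = 139.2624 now.
Offer 160 ≥ 139.2624, so the author accepts.

Accept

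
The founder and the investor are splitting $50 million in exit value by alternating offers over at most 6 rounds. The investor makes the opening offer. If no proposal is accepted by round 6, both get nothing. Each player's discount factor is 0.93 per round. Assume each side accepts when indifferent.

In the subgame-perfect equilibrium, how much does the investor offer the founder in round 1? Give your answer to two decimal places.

Round 6 (the founder proposes): rejection yields 0 for the investor; the founder offers 0 and keeps 50.
Round 5 (the investor proposes): the founder can get 50 next round, worth 0.93 × 50 = 46.5 now, so the investor offers 46.5, keeping 3.5.
Round 4 (the founder proposes): the investor can get 3.5 next round, worth 0.93 × 3.5 = 3.255 now; the founder offers that and keeps 46.745.
Round 3 (the investor proposes): the founder can get 46.745 next round, worth 0.93 × 46.745 = 43.47285 now, so the investor offers 43.47285, keeping 6.52715.
Round 2 (the founder proposes): the investor can get 6.52715 next round, worth 0.93 × 6.52715 = 6.0702495 now. The founder offers 6.0702495 and keeps 50 − 6.0702495 = 43.9297505.
Round 1 (the investor proposes): the founder can get 43.9297505 next round, worth 0.93 × 43.9297505 = 40.854667965 now; the investor offers that and keeps 9.145332035.

40.85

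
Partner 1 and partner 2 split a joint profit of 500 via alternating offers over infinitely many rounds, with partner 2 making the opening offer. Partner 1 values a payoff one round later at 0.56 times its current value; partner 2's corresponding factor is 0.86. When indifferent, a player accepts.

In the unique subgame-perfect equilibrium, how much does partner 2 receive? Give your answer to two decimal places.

In a stationary SPE each proposer offers the other exactly their discounted continuation value.
If partner 2 keeps x when proposing and partner 1 keeps y when proposing, then x = 500 − 0.56y and y = 500 − 0.86x.
Solving: x = 500(1 − 0.56) / (1 − 0.86·0.56) = 220 / 0.5184 ≈ 424.3827.
Partner 1 gets 500 − 424.3827 ≈ 75.6173.

424.38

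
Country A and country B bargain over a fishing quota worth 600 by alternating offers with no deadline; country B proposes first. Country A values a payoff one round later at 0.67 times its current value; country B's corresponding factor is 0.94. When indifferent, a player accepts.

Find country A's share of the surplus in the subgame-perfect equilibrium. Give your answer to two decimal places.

65.15

When country B proposes, country A accepts any offer worth at least 0.67 times what country A would get by proposing next round; and vice versa.
This gives x = 600 − 0.67y and y = 600 − 0.94x, where x and y are each side's share when it proposes.
Hence (1 − 0.67·0.94)x = 600(1 − 0.67), i.e. 0.3702·x = 198.
x ≈ 534.8460; country A's share is 600 − x ≈ 65.1540.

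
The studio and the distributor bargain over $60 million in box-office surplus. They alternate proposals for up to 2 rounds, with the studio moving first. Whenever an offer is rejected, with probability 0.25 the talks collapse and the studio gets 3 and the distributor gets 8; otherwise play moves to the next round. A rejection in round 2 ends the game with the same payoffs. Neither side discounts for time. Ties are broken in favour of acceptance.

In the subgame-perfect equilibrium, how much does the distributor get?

By backward induction:
Round 2 (the distributor proposes): the studio gets 3 if talks fail, so the distributor offers 3 and keeps 57.
Round 1 (the studio proposes): rejecting gives the distributor an expected 0.75 × 57 + 0.25 × 8 = 44.75; the studio offers that and keeps 15.25.

44.75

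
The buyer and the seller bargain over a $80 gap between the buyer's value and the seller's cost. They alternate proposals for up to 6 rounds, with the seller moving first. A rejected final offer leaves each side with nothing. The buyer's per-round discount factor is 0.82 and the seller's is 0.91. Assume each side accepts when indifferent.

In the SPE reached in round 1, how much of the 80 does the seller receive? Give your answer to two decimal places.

33.16

Round 6 (the buyer proposes): rejection yields 0 for the seller; the buyer offers 0 and keeps 80.
Round 5 (the seller proposes): the buyer can get 80 next round, worth 0.82 × 80 = 65.6 now, so the seller offers 65.6, keeping 14.4.
Round 4 (the buyer proposes): the seller can get 14.4 next round, worth 0.91 × 14.4 = 13.104 now, so the buyer offers 13.104, keeping 66.896.
Round 3 (the seller proposes): the buyer can get 66.896 next round, worth 0.82 × 66.896 = 54.85472 now. The seller offers 54.85472 and keeps 80 − 54.85472 = 25.14528.
Round 2 (the buyer proposes): the seller can get 25.14528 next round, worth 0.91 × 25.14528 = 22.8822048 now. The buyer offers 22.8822048 and keeps 80 − 22.8822048 = 57.1177952.
Round 1 (the seller proposes): the buyer can get 57.1177952 next round, worth 0.82 × 57.1177952 = 46.836592064 now, so the seller offers 46.836592064, keeping 33.163407936.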